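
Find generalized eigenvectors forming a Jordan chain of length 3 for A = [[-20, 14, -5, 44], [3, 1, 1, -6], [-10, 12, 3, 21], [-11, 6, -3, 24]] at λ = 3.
v_1 = [[2, 0, 0, 1]]^T, v_2 = [[-2, 0, 1, -1]]^T, v_3 = [[-3, 1, -1, -2]]^T

We seek v_1 ∈ ker((A - 3I)^3) \ ker((A - 3I)^2), then set v_{i+1} = (A - 3I) v_i.

One such chain is v_1 = [[2, 0, 0, 1]]^T, v_2 = [[-2, 0, 1, -1]]^T, v_3 = [[-3, 1, -1, -2]]^T. Check: (A - 3I) v_3 = [[0, 0, 0, 0]]^T = 0.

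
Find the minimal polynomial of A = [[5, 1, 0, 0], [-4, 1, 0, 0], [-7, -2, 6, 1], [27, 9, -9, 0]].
m_A(x) = (x - 3)^2

The characteristic polynomial factors as (x - 3)^4. The minimal polynomial is ∏(x - λ)^{k_λ} where k_λ is the size of the largest Jordan block at λ.

For λ = 3: rank(A - 3I) = 2, and the largest Jordan block has size 2 (the smallest k with rank((A - 3I)^k) = rank((A - 3I)^(k+1))).

So m_A(x) = (x - 3)^2.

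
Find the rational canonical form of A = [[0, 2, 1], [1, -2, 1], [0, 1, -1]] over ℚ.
R = [[0, 0, 3], [1, 0, 1], [0, 1, -3]]

The invariant factors of A (the non-unit diagonal entries of the Smith normal form of xI - A over ℚ[x]) are (x - 1)(x + 1)(x + 3), each dividing the next. The characteristic polynomial is their product, (x - 1)(x + 1)(x + 3).

The rational canonical form is the block-diagonal matrix of companion matrices C(f_i):
R = [[0, 0, 3], [1, 0, 1], [0, 1, -3]].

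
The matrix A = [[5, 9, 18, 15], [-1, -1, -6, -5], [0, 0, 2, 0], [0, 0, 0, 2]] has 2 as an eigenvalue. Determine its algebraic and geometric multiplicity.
algebraic multiplicity 4, geometric multiplicity 3

The characteristic polynomial is (x - 2)^4, so the factor x - 2 appears with exponent 4: the algebraic multiplicity is 4.

rank(A - 2I) = 1, so the eigenspace has dimension 4 - 1 = 3: the geometric multiplicity is 3.

Since 3 < 4, A is not diagonalizable.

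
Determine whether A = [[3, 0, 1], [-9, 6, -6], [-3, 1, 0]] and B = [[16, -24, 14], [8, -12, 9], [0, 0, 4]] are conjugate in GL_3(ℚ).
trace(A) = 9 but trace(B) = 8. The trace is a similarity invariant, so A and B are not similar.

No.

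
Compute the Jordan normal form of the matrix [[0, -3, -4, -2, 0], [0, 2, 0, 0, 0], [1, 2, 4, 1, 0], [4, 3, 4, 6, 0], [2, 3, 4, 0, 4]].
J = [[2, 1, 0, 0, 0], [0, 2, 0, 0, 0], [0, 0, 4, 1, 0], [0, 0, 0, 4, 0], [0, 0, 0, 0, 4]]

The characteristic polynomial is det(xI - A) = (x - 4)^3(x - 2)^2, so the eigenvalues are 2 (algebraic multiplicity 2), 4 (algebraic multiplicity 3).

For λ = 2: rank(A - 2I) = 4, rank((A - 2I)^2) = 3. The eigenspace has dimension 5 - 4 = 1, so there is 1 Jordan block; the rank sequence gives block sizes [2].

For λ = 4: rank(A - 4I) = 3, rank((A - 4I)^2) = 2. The eigenspace has dimension 5 - 3 = 2, so there are 2 Jordan blocks; the rank sequence gives block sizes [2, 1].

Assembling the blocks gives the Jordan form J above.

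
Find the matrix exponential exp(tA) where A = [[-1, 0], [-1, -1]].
e^{tA} = [[e^{-t}, 0], [-t*e^{-t}, e^{-t}]]

A has Jordan form J = [[-1, 1], [0, -1]] with A = PJP^{-1}, so e^{tA} = P e^{tJ} P^{-1}.

For a Jordan block J_k(λ), e^{tJ_k(λ)} = e^{λt} · (I + tN + t^2 N^2/2! + ... + t^{k-1} N^{k-1}/(k-1)!) where N is the nilpotent superdiagonal part.

Assembling the blocks and conjugating back gives the entries of e^{tA} as shown above.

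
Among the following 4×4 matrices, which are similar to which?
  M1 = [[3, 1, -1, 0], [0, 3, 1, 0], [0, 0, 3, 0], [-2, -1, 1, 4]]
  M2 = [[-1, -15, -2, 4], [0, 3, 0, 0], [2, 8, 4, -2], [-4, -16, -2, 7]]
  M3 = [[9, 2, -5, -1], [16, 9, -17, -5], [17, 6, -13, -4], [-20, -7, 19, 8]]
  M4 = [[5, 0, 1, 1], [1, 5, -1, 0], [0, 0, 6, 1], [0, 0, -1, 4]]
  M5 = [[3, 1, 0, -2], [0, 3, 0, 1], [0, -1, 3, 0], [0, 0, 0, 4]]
Characteristic polynomials: χ_{M1} = (x - 4)(x - 3)^3, χ_{M2} = (x - 4)(x - 3)^3, χ_{M3} = (x - 4)(x - 3)^3, χ_{M4} = (x - 5)^4, χ_{M5} = (x - 4)(x - 3)^3.

{M1, M3}: invariant factors (x - 4)(x - 3)^3.

{M2, M5}: invariant factors x - 3, (x - 4)(x - 3)^2.

{M4}: invariant factors (x - 5)^2, (x - 5)^2.

Matrices are similar if and only if their invariant-factor lists agree; the partition into similarity classes is {M1, M3}, {M2, M5}, {M4}.

3 classes: {M1, M3}, {M2, M5}, {M4}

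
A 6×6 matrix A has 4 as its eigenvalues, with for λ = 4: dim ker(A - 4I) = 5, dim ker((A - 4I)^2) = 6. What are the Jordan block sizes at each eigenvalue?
Jordan blocks: (4, 2), (4, 1), (4, 1), (4, 1), (4, 1)

λ = 4: successive nullity increments [5, 1] count blocks of size ≥ k; block sizes are [2, 1, 1, 1, 1].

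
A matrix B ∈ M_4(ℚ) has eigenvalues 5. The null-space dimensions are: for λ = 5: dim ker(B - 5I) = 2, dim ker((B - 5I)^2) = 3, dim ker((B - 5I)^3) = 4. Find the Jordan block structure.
Jordan blocks: (5, 3), (5, 1)

λ = 5: successive nullity increments [2, 1, 1] count blocks of size ≥ k; block sizes are [3, 1].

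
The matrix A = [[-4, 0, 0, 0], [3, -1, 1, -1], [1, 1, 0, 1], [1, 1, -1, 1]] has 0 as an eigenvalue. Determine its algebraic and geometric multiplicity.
algebraic multiplicity 3, geometric multiplicity 1

The characteristic polynomial is x^3(x + 4), so the factor x appears with exponent 3: the algebraic multiplicity is 3.

rank(A) = 3, so the eigenspace has dimension 4 - 3 = 1: the geometric multiplicity is 1.

Since 1 < 3, A is not diagonalizable.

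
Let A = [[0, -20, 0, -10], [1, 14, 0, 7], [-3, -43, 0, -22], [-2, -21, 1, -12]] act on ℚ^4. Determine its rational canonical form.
R = [[0, 0, 0, -10], [1, 0, 0, 7], [0, 1, 0, -1], [0, 0, 1, 2]]

The invariant factors of A (the non-unit diagonal entries of the Smith normal form of xI - A over ℚ[x]) are (x - 2)(x^3 + x - 5), each dividing the next. The characteristic polynomial is their product, (x - 2)(x^3 + x - 5).

The rational canonical form is the block-diagonal matrix of companion matrices C(f_i):
R = [[0, 0, 0, -10], [1, 0, 0, 7], [0, 1, 0, -1], [0, 0, 1, 2]].

Note the characteristic polynomial does not split into linear factors over ℚ, so A has no Jordan form over ℚ; the rational canonical form exists over any field.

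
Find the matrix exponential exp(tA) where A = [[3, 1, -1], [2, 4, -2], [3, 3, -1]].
e^{tA} = [[(t + 1)*e^{2*t}, t*e^{2*t}, -t*e^{2*t}], [2*t*e^{2*t}, (2*t + 1)*e^{2*t}, -2*t*e^{2*t}], [3*t*e^{2*t}, 3*t*e^{2*t}, (1 - 3*t)*e^{2*t}]]

A has Jordan form J = [[2, 1, 0], [0, 2, 0], [0, 0, 2]] with A = PJP^{-1}, so e^{tA} = P e^{tJ} P^{-1}.

For a Jordan block J_k(λ), e^{tJ_k(λ)} = e^{λt} · (I + tN + t^2 N^2/2! + ... + t^{k-1} N^{k-1}/(k-1)!) where N is the nilpotent superdiagonal part.

Assembling the blocks and conjugating back gives the entries of e^{tA} as shown above.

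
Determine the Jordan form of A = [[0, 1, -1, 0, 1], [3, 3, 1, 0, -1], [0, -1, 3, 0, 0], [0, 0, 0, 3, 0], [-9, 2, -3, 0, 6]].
The characteristic polynomial is det(xI - A) = (x - 3)^5, so the eigenvalues are 3 (algebraic multiplicity 5).

For λ = 3: rank(A - 3I) = 2, rank((A - 3I)^2) = 1, rank((A - 3I)^3) = 0. The eigenspace has dimension 5 - 2 = 3, so there are 3 Jordan blocks; the rank sequence gives block sizes [3, 1, 1].

Assembling the blocks gives the Jordan form J above.

J = [[3, 1, 0, 0, 0], [0, 3, 1, 0, 0], [0, 0, 3, 0, 0], [0, 0, 0, 3, 0], [0, 0, 0, 0, 3]]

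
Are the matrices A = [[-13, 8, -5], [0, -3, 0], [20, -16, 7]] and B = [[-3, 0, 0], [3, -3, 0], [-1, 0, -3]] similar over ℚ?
Yes.

Two matrices over a field are similar if and only if they have the same invariant factors.

Both A and B have characteristic polynomial (x + 3)^3 and minimal polynomial (x + 3)^2. Computing further, both have invariant factors x + 3, (x + 3)^2. Hence A and B are similar.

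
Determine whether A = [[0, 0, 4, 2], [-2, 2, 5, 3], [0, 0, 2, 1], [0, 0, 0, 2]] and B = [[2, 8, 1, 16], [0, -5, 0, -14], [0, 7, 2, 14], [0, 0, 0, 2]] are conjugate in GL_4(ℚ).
No.

trace(A) = 6 but trace(B) = 1. The trace is a similarity invariant, so A and B are not similar.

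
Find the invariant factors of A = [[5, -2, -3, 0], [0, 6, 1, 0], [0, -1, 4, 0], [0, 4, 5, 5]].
x - 5, (x - 5)^3

The Jordan structure of A has elementary divisors (x - 5)^3, (x - 5). Arranging the block sizes at each eigenvalue in decreasing order and taking row products gives the invariant factors.

Invariant factors (smallest first, each dividing the next): x - 5, (x - 5)^3.

Check: the last factor (x - 5)^3 is the minimal polynomial, and the product (x - 5)^4 is the characteristic polynomial.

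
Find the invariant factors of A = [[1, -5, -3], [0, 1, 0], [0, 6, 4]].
The Jordan structure of A has elementary divisors (x - 1)^2, (x - 4). Arranging the block sizes at each eigenvalue in decreasing order and taking row products gives the invariant factors.

Invariant factors (smallest first, each dividing the next): (x - 4)(x - 1)^2.

Check: the last factor (x - 4)(x - 1)^2 is the minimal polynomial, and the product (x - 4)(x - 1)^2 is the characteristic polynomial.

(x - 4)(x - 1)^2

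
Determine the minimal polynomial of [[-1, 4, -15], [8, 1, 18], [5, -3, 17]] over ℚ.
The characteristic polynomial factors as (x - 6)^2(x - 5). The minimal polynomial is ∏(x - λ)^{k_λ} where k_λ is the size of the largest Jordan block at λ.

For λ = 5: rank(A - 5I) = 2, and the largest Jordan block has size 1 (the smallest k with rank((A - 5I)^k) = rank((A - 5I)^(k+1))).
For λ = 6: rank(A - 6I) = 2, and the largest Jordan block has size 2 (the smallest k with rank((A - 6I)^k) = rank((A - 6I)^(k+1))).

So m_A(x) = (x - 6)^2(x - 5).

m_A(x) = (x - 6)^2(x - 5)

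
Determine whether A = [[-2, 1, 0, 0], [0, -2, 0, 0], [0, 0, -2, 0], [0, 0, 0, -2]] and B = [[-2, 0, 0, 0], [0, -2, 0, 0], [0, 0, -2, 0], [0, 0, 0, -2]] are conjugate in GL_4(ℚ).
No.

Both have characteristic polynomial (x + 2)^4, but the minimal polynomial of A is (x + 2)^2 while the minimal polynomial of B is x + 2. The minimal polynomial is a similarity invariant, so A and B are not similar.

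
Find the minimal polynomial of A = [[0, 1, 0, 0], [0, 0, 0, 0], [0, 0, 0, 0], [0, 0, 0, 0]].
m_A(x) = x^2

The characteristic polynomial factors as x^4. The minimal polynomial is ∏(x - λ)^{k_λ} where k_λ is the size of the largest Jordan block at λ.

For λ = 0: rank(A) = 1, and the largest Jordan block has size 2 (the smallest k with rank(A^k) = rank(A^(k+1))).

So m_A(x) = x^2.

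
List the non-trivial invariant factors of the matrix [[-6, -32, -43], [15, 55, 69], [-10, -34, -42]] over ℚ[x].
The Jordan structure of A has elementary divisors (x + 1), (x - 4)^2. Arranging the block sizes at each eigenvalue in decreasing order and taking row products gives the invariant factors.

Invariant factors (smallest first, each dividing the next): (x - 4)^2(x + 1).

Check: the last factor (x - 4)^2(x + 1) is the minimal polynomial, and the product (x - 4)^2(x + 1) is the characteristic polynomial.

(x - 4)^2(x + 1)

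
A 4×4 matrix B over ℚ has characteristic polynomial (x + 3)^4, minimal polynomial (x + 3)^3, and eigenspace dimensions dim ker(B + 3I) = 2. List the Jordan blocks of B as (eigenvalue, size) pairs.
Jordan blocks: (-3, 3), (-3, 1)

λ = -3: algebraic multiplicity 4 (exponent in χ_B), largest block size 3 (exponent in m_B), 2 blocks (geometric multiplicity). These force block sizes [3, 1].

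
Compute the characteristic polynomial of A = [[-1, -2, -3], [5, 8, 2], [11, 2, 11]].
xI - A = [[x + 1, 2, 3], [-5, x - 8, -2], [-11, -2, x - 11]].

Expanding det(xI - A) along the first row:
det(xI - A) = + (x + 1)·det([[x - 8, -2], [-2, x - 11]]) - (2)·det([[-5, -2], [-11, x - 11]]) + (3)·det([[-5, x - 8], [-11, -2]]).

Evaluating gives χ_A(x) = x^3 - 18x^2 + 108x - 216 = (x - 6)^3.

χ_A(x) = (x - 6)^3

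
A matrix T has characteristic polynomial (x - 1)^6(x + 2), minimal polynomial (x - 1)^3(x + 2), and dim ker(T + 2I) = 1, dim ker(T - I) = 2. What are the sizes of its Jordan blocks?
Jordan blocks: (-2, 1), (1, 3), (1, 3)

λ = -2: algebraic multiplicity 1 (exponent in χ_T), largest block size 1 (exponent in m_T), 1 block (geometric multiplicity). This forces block sizes [1].
λ = 1: algebraic multiplicity 6 (exponent in χ_T), largest block size 3 (exponent in m_T), 2 blocks (geometric multiplicity). These force block sizes [3, 3].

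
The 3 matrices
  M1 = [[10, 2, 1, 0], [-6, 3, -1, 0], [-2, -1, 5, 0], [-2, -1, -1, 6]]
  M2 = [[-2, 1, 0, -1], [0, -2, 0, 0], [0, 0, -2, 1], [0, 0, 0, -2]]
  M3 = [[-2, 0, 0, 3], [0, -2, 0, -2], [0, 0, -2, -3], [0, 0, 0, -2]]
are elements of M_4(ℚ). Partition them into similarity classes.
Characteristic polynomials: χ_{M1} = (x - 6)^4, χ_{M2} = (x + 2)^4, χ_{M3} = (x + 2)^4.

{M1}: invariant factors x - 6, (x - 6)^3.

{M2}: invariant factors (x + 2)^2, (x + 2)^2.

{M3}: invariant factors x + 2, x + 2, (x + 2)^2.

Matrices are similar if and only if their invariant-factor lists agree; the partition into similarity classes is {M1}, {M2}, {M3}.

3 classes: {M1}, {M2}, {M3}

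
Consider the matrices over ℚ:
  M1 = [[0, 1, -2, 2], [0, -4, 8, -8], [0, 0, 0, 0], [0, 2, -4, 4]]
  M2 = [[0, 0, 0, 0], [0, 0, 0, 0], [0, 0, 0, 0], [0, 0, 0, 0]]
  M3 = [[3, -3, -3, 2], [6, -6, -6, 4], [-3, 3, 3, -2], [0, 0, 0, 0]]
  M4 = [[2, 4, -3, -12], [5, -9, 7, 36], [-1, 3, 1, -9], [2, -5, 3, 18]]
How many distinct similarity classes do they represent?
3 classes: {M1, M3}, {M2}, {M4}

Characteristic polynomials: χ_{M1} = x^4, χ_{M2} = x^4, χ_{M3} = x^4, χ_{M4} = (x - 3)^4.

{M1, M3}: invariant factors x, x, x^2.

{M2}: invariant factors x, x, x, x.

{M4}: invariant factors x - 3, (x - 3)^3.

Matrices are similar if and only if their invariant-factor lists agree; the partition into similarity classes is {M1, M3}, {M2}, {M4}.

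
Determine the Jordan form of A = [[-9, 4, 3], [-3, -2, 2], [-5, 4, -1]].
J = [[-4, 1, 0], [0, -4, 1], [0, 0, -4]]

The characteristic polynomial is det(xI - A) = (x + 4)^3, so the eigenvalues are -4 (algebraic multiplicity 3).

For λ = -4: rank(A + 4I) = 2, rank((A + 4I)^2) = 1, rank((A + 4I)^3) = 0. The eigenspace has dimension 3 - 2 = 1, so there is 1 Jordan block; the rank sequence gives block sizes [3].

Assembling the blocks gives the Jordan form J above.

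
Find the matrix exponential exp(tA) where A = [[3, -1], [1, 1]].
A has Jordan form J = [[2, 1], [0, 2]] with A = PJP^{-1}, so e^{tA} = P e^{tJ} P^{-1}.

For a Jordan block J_k(λ), e^{tJ_k(λ)} = e^{λt} · (I + tN + t^2 N^2/2! + ... + t^{k-1} N^{k-1}/(k-1)!) where N is the nilpotent superdiagonal part.

Assembling the blocks and conjugating back gives the entries of e^{tA} as shown above.

e^{tA} = [[(t + 1)*e^{2*t}, -t*e^{2*t}], [t*e^{2*t}, (1 - t)*e^{2*t}]]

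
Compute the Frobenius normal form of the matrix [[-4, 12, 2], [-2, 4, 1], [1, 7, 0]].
R = [[0, 0, 4], [1, 0, 1], [0, 1, 0]]

The invariant factors of A (the non-unit diagonal entries of the Smith normal form of xI - A over ℚ[x]) are x^3 - x - 4, each dividing the next. The characteristic polynomial is their product, x^3 - x - 4.

The rational canonical form is the block-diagonal matrix of companion matrices C(f_i):
R = [[0, 0, 4], [1, 0, 1], [0, 1, 0]].

Note the characteristic polynomial does not split into linear factors over ℚ, so A has no Jordan form over ℚ; the rational canonical form exists over any field.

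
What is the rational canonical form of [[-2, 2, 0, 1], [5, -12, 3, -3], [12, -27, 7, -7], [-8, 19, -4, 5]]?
The invariant factors of A (the non-unit diagonal entries of the Smith normal form of xI - A over ℚ[x]) are (x^2 + x - 1)^2, each dividing the next. The characteristic polynomial is their product, (x^2 + x - 1)^2.

The rational canonical form is the block-diagonal matrix of companion matrices C(f_i):
R = [[0, 0, 0, -1], [1, 0, 0, 2], [0, 1, 0, 1], [0, 0, 1, -2]].

Note the characteristic polynomial does not split into linear factors over ℚ, so A has no Jordan form over ℚ; the rational canonical form exists over any field.

R = [[0, 0, 0, -1], [1, 0, 0, 2], [0, 1, 0, 1], [0, 0, 1, -2]]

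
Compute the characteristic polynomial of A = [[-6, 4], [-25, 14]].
xI - A = [[x + 6, -4], [25, x - 14]].

Expanding det(xI - A) along the first row:
det(xI - A) = + (x + 6)·det([[x - 14]]) - (-4)·det([[25]]).

Evaluating gives χ_A(x) = x^2 - 8x + 16 = (x - 4)^2.

χ_A(x) = (x - 4)^2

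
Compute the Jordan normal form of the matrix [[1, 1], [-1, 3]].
The characteristic polynomial is det(xI - A) = (x - 2)^2, so the eigenvalues are 2 (algebraic multiplicity 2).

For λ = 2: rank(A - 2I) = 1, rank((A - 2I)^2) = 0. The eigenspace has dimension 2 - 1 = 1, so there is 1 Jordan block; the rank sequence gives block sizes [2].

Assembling the blocks gives the Jordan form J above.

J = [[2, 1], [0, 2]]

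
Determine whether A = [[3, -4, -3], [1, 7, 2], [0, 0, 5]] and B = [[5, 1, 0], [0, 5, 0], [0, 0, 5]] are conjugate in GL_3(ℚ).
No.

Both have characteristic polynomial (x - 5)^3, but the minimal polynomial of A is (x - 5)^3 while the minimal polynomial of B is (x - 5)^2. The minimal polynomial is a similarity invariant, so A and B are not similar.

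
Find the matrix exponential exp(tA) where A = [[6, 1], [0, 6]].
e^{tA} = [[e^{6*t}, t*e^{6*t}], [0, e^{6*t}]]

A has Jordan form J = [[6, 1], [0, 6]] with A = PJP^{-1}, so e^{tA} = P e^{tJ} P^{-1}.

For a Jordan block J_k(λ), e^{tJ_k(λ)} = e^{λt} · (I + tN + t^2 N^2/2! + ... + t^{k-1} N^{k-1}/(k-1)!) where N is the nilpotent superdiagonal part.

Assembling the blocks and conjugating back gives the entries of e^{tA} as shown above.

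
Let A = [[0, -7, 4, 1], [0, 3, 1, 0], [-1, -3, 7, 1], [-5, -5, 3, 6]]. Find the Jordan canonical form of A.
The characteristic polynomial is det(xI - A) = (x - 5)^3(x - 1), so the eigenvalues are 1 (algebraic multiplicity 1), 5 (algebraic multiplicity 3).

For λ = 1: algebraic multiplicity 1 gives one 1×1 block.

For λ = 5: rank(A - 5I) = 3, rank((A - 5I)^2) = 2, rank((A - 5I)^3) = 1. The eigenspace has dimension 4 - 3 = 1, so there is 1 Jordan block; the rank sequence gives block sizes [3].

Assembling the blocks gives the Jordan form J above.

J = [[1, 0, 0, 0], [0, 5, 1, 0], [0, 0, 5, 1], [0, 0, 0, 5]]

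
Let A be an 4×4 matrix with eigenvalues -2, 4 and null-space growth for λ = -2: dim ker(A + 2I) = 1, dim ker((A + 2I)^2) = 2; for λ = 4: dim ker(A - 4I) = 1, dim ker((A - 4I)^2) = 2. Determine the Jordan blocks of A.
Jordan blocks: (-2, 2), (4, 2)

λ = -2: successive nullity increments [1, 1] count blocks of size ≥ k; block sizes are [2].
λ = 4: successive nullity increments [1, 1] count blocks of size ≥ k; block sizes are [2].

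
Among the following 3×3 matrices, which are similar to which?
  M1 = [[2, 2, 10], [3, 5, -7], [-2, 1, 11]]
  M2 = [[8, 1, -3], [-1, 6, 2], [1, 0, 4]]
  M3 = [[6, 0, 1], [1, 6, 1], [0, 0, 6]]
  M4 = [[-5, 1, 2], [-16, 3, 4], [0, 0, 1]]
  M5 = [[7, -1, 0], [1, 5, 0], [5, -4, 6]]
2 classes: {M1, M2, M3, M5}, {M4}

Characteristic polynomials: χ_{M1} = (x - 6)^3, χ_{M2} = (x - 6)^3, χ_{M3} = (x - 6)^3, χ_{M4} = (x - 1)(x + 1)^2, χ_{M5} = (x - 6)^3.

{M1, M2, M3, M5}: invariant factors (x - 6)^3.

{M4}: invariant factors (x - 1)(x + 1)^2.

Matrices are similar if and only if their invariant-factor lists agree; the partition into similarity classes is {M1, M2, M3, M5}, {M4}.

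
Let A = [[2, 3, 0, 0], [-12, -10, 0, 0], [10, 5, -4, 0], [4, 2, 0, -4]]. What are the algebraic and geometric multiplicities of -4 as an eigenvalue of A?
algebraic multiplicity 4, geometric multiplicity 3

The characteristic polynomial is (x + 4)^4, so the factor x + 4 appears with exponent 4: the algebraic multiplicity is 4.

rank(A + 4I) = 1, so the eigenspace has dimension 4 - 1 = 3: the geometric multiplicity is 3.

Since 3 < 4, A is not diagonalizable.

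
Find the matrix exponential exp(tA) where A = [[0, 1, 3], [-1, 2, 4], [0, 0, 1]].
e^{tA} = [[(1 - t)*e^{t}, t*e^{t}, t*(t + 6)*e^{t}/2], [-t*e^{t}, (t + 1)*e^{t}, t*(t + 8)*e^{t}/2], [0, 0, e^{t}]]

A has Jordan form J = [[1, 1, 0], [0, 1, 1], [0, 0, 1]] with A = PJP^{-1}, so e^{tA} = P e^{tJ} P^{-1}.

For a Jordan block J_k(λ), e^{tJ_k(λ)} = e^{λt} · (I + tN + t^2 N^2/2! + ... + t^{k-1} N^{k-1}/(k-1)!) where N is the nilpotent superdiagonal part.

Assembling the blocks and conjugating back gives the entries of e^{tA} as shown above.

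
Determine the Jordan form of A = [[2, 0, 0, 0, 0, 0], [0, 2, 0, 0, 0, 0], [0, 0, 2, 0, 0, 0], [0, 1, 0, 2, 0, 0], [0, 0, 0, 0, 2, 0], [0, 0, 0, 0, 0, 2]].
J = [[2, 1, 0, 0, 0, 0], [0, 2, 0, 0, 0, 0], [0, 0, 2, 0, 0, 0], [0, 0, 0, 2, 0, 0], [0, 0, 0, 0, 2, 0], [0, 0, 0, 0, 0, 2]]

The characteristic polynomial is det(xI - A) = (x - 2)^6, so the eigenvalues are 2 (algebraic multiplicity 6).

For λ = 2: rank(A - 2I) = 1, rank((A - 2I)^2) = 0. The eigenspace has dimension 6 - 1 = 5, so there are 5 Jordan blocks; the rank sequence gives block sizes [2, 1, 1, 1, 1].

Assembling the blocks gives the Jordan form J above.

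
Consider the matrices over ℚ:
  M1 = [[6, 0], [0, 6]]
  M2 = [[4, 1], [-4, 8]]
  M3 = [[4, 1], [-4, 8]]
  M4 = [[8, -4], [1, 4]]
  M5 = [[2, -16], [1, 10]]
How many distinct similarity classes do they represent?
Characteristic polynomials: χ_{M1} = (x - 6)^2, χ_{M2} = (x - 6)^2, χ_{M3} = (x - 6)^2, χ_{M4} = (x - 6)^2, χ_{M5} = (x - 6)^2.

{M1}: invariant factors x - 6, x - 6.

{M2, M3, M4, M5}: invariant factors (x - 6)^2.

Matrices are similar if and only if their invariant-factor lists agree; the partition into similarity classes is {M1}, {M2, M3, M4, M5}.

2 classes: {M1}, {M2, M3, M4, M5}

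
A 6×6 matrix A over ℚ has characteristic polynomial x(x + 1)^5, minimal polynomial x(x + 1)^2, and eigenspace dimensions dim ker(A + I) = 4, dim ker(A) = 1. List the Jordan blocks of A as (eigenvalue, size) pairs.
λ = -1: algebraic multiplicity 5 (exponent in χ_A), largest block size 2 (exponent in m_A), 4 blocks (geometric multiplicity). These force block sizes [2, 1, 1, 1].
λ = 0: algebraic multiplicity 1 (exponent in χ_A), largest block size 1 (exponent in m_A), 1 block (geometric multiplicity). This forces block sizes [1].

Jordan blocks: (-1, 2), (-1, 1), (-1, 1), (-1, 1), (0, 1)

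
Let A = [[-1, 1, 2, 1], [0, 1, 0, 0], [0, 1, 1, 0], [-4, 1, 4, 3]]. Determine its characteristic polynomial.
χ_A(x) = (x - 1)^4

xI - A = [[x + 1, -1, -2, -1], [0, x - 1, 0, 0], [0, -1, x - 1, 0], [4, -1, -4, x - 3]].

Expanding det(xI - A) along the first row:
det(xI - A) = + (x + 1)·det([[x - 1, 0, 0], [-1, x - 1, 0], [-1, -4, x - 3]]) - (-1)·det([[0, 0, 0], [0, x - 1, 0], [4, -4, x - 3]]) + (-2)·det([[0, x - 1, 0], [0, -1, 0], [4, -1, x - 3]]) - (-1)·det([[0, x - 1, 0], [0, -1, x - 1], [4, -1, -4]]).

Evaluating gives χ_A(x) = x^4 - 4x^3 + 6x^2 - 4x + 1 = (x - 1)^4.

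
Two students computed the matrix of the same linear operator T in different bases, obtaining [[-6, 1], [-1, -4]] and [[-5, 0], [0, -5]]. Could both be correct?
No.

Both have characteristic polynomial (x + 5)^2, but the minimal polynomial of A is (x + 5)^2 while the minimal polynomial of B is x + 5. The minimal polynomial is a similarity invariant, so A and B are not similar.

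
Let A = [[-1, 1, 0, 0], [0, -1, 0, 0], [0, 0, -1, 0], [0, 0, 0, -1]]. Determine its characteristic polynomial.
χ_A(x) = (x + 1)^4

xI - A = [[x + 1, -1, 0, 0], [0, x + 1, 0, 0], [0, 0, x + 1, 0], [0, 0, 0, x + 1]].

Expanding det(xI - A) along the first row:
det(xI - A) = + (x + 1)·det([[x + 1, 0, 0], [0, x + 1, 0], [0, 0, x + 1]]) - (-1)·det([[0, 0, 0], [0, x + 1, 0], [0, 0, x + 1]]) + (0)·det([[0, x + 1, 0], [0, 0, 0], [0, 0, x + 1]]) - (0)·det([[0, x + 1, 0], [0, 0, x + 1], [0, 0, 0]]).

Evaluating gives χ_A(x) = x^4 + 4x^3 + 6x^2 + 4x + 1 = (x + 1)^4.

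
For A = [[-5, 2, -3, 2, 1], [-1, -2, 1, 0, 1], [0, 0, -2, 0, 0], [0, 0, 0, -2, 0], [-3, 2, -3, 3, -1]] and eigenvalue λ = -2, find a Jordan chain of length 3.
We seek v_1 ∈ ker((A + 2I)^3) \ ker((A + 2I)^2), then set v_{i+1} = (A + 2I) v_i.

One such chain is v_1 = [[0, -1, 0, 1, 0]]^T, v_2 = [[0, 0, 0, 0, 1]]^T, v_3 = [[1, 1, 0, 0, 1]]^T. Check: (A + 2I) v_3 = [[0, 0, 0, 0, 0]]^T = 0.

v_1 = [[0, -1, 0, 1, 0]]^T, v_2 = [[0, 0, 0, 0, 1]]^T, v_3 = [[1, 1, 0, 0, 1]]^T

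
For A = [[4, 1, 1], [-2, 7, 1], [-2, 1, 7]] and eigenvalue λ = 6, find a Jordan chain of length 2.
We seek v_1 ∈ ker((A - 6I)^2) \ ker(A - 6I), then set v_{i+1} = (A - 6I) v_i.

One such chain is v_1 = [[0, 1, 0]]^T, v_2 = [[1, 1, 1]]^T. Check: (A - 6I) v_2 = [[0, 0, 0]]^T = 0.

v_1 = [[0, 1, 0]]^T, v_2 = [[1, 1, 1]]^T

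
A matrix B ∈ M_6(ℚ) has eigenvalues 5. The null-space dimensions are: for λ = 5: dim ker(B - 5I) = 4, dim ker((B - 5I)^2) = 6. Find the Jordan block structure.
Jordan blocks: (5, 2), (5, 2), (5, 1), (5, 1)

λ = 5: successive nullity increments [4, 2] count blocks of size ≥ k; block sizes are [2, 2, 1, 1].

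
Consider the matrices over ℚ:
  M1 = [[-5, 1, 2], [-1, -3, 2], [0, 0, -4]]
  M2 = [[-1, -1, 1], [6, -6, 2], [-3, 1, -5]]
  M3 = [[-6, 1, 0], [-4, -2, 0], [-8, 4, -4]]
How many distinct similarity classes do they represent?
1 class: {M1, M2, M3}

Characteristic polynomials: χ_{M1} = (x + 4)^3, χ_{M2} = (x + 4)^3, χ_{M3} = (x + 4)^3.

{M1, M2, M3}: invariant factors x + 4, (x + 4)^2.

Matrices are similar if and only if their invariant-factor lists agree; the partition into similarity classes is {M1, M2, M3}.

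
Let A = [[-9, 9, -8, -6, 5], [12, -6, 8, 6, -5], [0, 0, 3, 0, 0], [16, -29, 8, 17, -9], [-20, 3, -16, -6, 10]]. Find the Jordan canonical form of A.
The characteristic polynomial is det(xI - A) = (x - 5)^2(x - 3)^2(x + 1), so the eigenvalues are -1 (algebraic multiplicity 1), 3 (algebraic multiplicity 2), 5 (algebraic multiplicity 2).

For λ = -1: algebraic multiplicity 1 gives one 1×1 block.

For λ = 3: rank(A - 3I) = 3. The eigenspace has dimension 5 - 3 = 2, so there are 2 Jordan blocks; the rank sequence gives block sizes [1, 1].

For λ = 5: rank(A - 5I) = 4, rank((A - 5I)^2) = 3. The eigenspace has dimension 5 - 4 = 1, so there is 1 Jordan block; the rank sequence gives block sizes [2].

Assembling the blocks gives the Jordan form J above.

J = [[-1, 0, 0, 0, 0], [0, 3, 0, 0, 0], [0, 0, 3, 0, 0], [0, 0, 0, 5, 1], [0, 0, 0, 0, 5]]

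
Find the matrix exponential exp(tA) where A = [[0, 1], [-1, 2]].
A has Jordan form J = [[1, 1], [0, 1]] with A = PJP^{-1}, so e^{tA} = P e^{tJ} P^{-1}.

For a Jordan block J_k(λ), e^{tJ_k(λ)} = e^{λt} · (I + tN + t^2 N^2/2! + ... + t^{k-1} N^{k-1}/(k-1)!) where N is the nilpotent superdiagonal part.

Assembling the blocks and conjugating back gives the entries of e^{tA} as shown above.

e^{tA} = [[(1 - t)*e^{t}, t*e^{t}], [-t*e^{t}, (t + 1)*e^{t}]]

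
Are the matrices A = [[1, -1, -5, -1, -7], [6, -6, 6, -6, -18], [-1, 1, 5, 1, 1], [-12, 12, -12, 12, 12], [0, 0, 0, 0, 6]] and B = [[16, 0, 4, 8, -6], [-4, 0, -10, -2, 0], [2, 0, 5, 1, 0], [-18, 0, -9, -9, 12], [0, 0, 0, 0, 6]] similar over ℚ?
Yes.

Two matrices over a field are similar if and only if they have the same invariant factors.

Both A and B have characteristic polynomial x^2(x - 6)^3 and minimal polynomial x(x - 6)^2. Computing further, both have invariant factors x(x - 6), x(x - 6)^2. Hence A and B are similar.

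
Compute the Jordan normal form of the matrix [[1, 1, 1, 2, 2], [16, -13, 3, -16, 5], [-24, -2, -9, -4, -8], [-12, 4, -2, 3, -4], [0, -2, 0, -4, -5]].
J = [[-5, 1, 0, 0, 0], [0, -5, 1, 0, 0], [0, 0, -5, 0, 0], [0, 0, 0, -5, 0], [0, 0, 0, 0, -3]]

The characteristic polynomial is det(xI - A) = (x + 3)(x + 5)^4, so the eigenvalues are -5 (algebraic multiplicity 4), -3 (algebraic multiplicity 1).

For λ = -5: rank(A + 5I) = 3, rank((A + 5I)^2) = 2, rank((A + 5I)^3) = 1. The eigenspace has dimension 5 - 3 = 2, so there are 2 Jordan blocks; the rank sequence gives block sizes [3, 1].

For λ = -3: algebraic multiplicity 1 gives one 1×1 block.

Assembling the blocks gives the Jordan form J above.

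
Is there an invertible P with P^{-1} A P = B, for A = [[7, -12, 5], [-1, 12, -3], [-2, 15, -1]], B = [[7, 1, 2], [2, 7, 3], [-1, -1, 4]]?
Yes.

Two matrices over a field are similar if and only if they have the same invariant factors.

Both A and B have characteristic polynomial (x - 6)^3 and minimal polynomial (x - 6)^3. Computing further, both have invariant factors (x - 6)^3. Hence A and B are similar.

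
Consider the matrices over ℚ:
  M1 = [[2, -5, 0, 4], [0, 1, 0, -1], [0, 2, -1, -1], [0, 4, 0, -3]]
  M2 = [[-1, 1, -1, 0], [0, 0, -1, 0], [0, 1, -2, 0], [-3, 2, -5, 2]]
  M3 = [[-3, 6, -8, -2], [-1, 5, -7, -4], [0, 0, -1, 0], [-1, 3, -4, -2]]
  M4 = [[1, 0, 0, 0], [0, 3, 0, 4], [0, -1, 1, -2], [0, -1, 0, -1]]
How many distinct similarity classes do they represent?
2 classes: {M1, M2, M3}, {M4}

Characteristic polynomials: χ_{M1} = (x - 2)(x + 1)^3, χ_{M2} = (x - 2)(x + 1)^3, χ_{M3} = (x - 2)(x + 1)^3, χ_{M4} = (x - 1)^4.

{M1, M2, M3}: invariant factors x + 1, (x - 2)(x + 1)^2.

{M4}: invariant factors x - 1, x - 1, (x - 1)^2.

Matrices are similar if and only if their invariant-factor lists agree; the partition into similarity classes is {M1, M2, M3}, {M4}.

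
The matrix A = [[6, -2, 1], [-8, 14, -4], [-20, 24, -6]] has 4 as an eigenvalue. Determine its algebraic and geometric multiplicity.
algebraic multiplicity 2, geometric multiplicity 1

The characteristic polynomial is (x - 6)(x - 4)^2, so the factor x - 4 appears with exponent 2: the algebraic multiplicity is 2.

rank(A - 4I) = 2, so the eigenspace has dimension 3 - 2 = 1: the geometric multiplicity is 1.

Since 1 < 2, A is not diagonalizable.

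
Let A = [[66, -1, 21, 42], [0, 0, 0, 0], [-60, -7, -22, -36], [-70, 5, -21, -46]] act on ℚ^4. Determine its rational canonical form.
The invariant factors of A (the non-unit diagonal entries of the Smith normal form of xI - A over ℚ[x]) are x + 4, x(x - 6)(x + 4), each dividing the next. The characteristic polynomial is their product, x(x - 6)(x + 4)^2.

The rational canonical form is the block-diagonal matrix of companion matrices C(f_i):
R = [[-4, 0, 0, 0], [0, 0, 0, 0], [0, 1, 0, 24], [0, 0, 1, 2]].

R = [[-4, 0, 0, 0], [0, 0, 0, 0], [0, 1, 0, 24], [0, 0, 1, 2]]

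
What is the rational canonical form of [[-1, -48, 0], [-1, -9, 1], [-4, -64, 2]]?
R = [[0, 0, 50], [1, 0, -5], [0, 1, -8]]

The invariant factors of A (the non-unit diagonal entries of the Smith normal form of xI - A over ℚ[x]) are (x - 2)(x + 5)^2, each dividing the next. The characteristic polynomial is their product, (x - 2)(x + 5)^2.

The rational canonical form is the block-diagonal matrix of companion matrices C(f_i):
R = [[0, 0, 50], [1, 0, -5], [0, 1, -8]].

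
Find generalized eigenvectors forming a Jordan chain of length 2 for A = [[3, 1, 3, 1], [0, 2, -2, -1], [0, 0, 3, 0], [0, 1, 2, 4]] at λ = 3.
We seek v_1 ∈ ker((A - 3I)^2) \ ker(A - 3I), then set v_{i+1} = (A - 3I) v_i.

One such chain is v_1 = [[-1, -1, 1, -1]]^T, v_2 = [[1, 0, 0, 0]]^T. Check: (A - 3I) v_2 = [[0, 0, 0, 0]]^T = 0.

v_1 = [[-1, -1, 1, -1]]^T, v_2 = [[1, 0, 0, 0]]^T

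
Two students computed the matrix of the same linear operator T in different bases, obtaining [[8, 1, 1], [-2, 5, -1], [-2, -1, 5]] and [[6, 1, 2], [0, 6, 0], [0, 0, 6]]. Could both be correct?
Yes.

Two matrices over a field are similar if and only if they have the same invariant factors.

Both A and B have characteristic polynomial (x - 6)^3 and minimal polynomial (x - 6)^2. Computing further, both have invariant factors x - 6, (x - 6)^2. Hence A and B are similar.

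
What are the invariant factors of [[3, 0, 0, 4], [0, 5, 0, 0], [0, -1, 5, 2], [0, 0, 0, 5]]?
x - 5, (x - 5)^2(x - 3)

The Jordan structure of A has elementary divisors (x - 3), (x - 5)^2, (x - 5). Arranging the block sizes at each eigenvalue in decreasing order and taking row products gives the invariant factors.

Invariant factors (smallest first, each dividing the next): x - 5, (x - 5)^2(x - 3).

Check: the last factor (x - 5)^2(x - 3) is the minimal polynomial, and the product (x - 5)^3(x - 3) is the characteristic polynomial.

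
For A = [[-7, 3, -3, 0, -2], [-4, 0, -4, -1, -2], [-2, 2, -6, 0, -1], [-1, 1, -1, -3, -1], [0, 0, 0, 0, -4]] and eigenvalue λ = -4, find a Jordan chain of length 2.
v_1 = [[0, 1, 0, 0, 1]]^T, v_2 = [[1, 2, 1, 0, 0]]^T

We seek v_1 ∈ ker((A + 4I)^2) \ ker(A + 4I), then set v_{i+1} = (A + 4I) v_i.

One such chain is v_1 = [[0, 1, 0, 0, 1]]^T, v_2 = [[1, 2, 1, 0, 0]]^T. Check: (A + 4I) v_2 = [[0, 0, 0, 0, 0]]^T = 0.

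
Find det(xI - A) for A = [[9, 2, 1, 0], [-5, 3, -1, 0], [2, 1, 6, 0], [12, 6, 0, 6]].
χ_A(x) = (x - 6)^4

xI - A = [[x - 9, -2, -1, 0], [5, x - 3, 1, 0], [-2, -1, x - 6, 0], [-12, -6, 0, x - 6]].

Expanding det(xI - A) along the first row:
det(xI - A) = + (x - 9)·det([[x - 3, 1, 0], [-1, x - 6, 0], [-6, 0, x - 6]]) - (-2)·det([[5, 1, 0], [-2, x - 6, 0], [-12, 0, x - 6]]) + (-1)·det([[5, x - 3, 0], [-2, -1, 0], [-12, -6, x - 6]]) - (0)·det([[5, x - 3, 1], [-2, -1, x - 6], [-12, -6, 0]]).

Evaluating gives χ_A(x) = x^4 - 24x^3 + 216x^2 - 864x + 1296 = (x - 6)^4.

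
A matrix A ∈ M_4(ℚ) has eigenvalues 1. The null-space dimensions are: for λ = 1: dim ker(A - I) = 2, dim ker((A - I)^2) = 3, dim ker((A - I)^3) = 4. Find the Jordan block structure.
λ = 1: successive nullity increments [2, 1, 1] count blocks of size ≥ k; block sizes are [3, 1].

Jordan blocks: (1, 3), (1, 1)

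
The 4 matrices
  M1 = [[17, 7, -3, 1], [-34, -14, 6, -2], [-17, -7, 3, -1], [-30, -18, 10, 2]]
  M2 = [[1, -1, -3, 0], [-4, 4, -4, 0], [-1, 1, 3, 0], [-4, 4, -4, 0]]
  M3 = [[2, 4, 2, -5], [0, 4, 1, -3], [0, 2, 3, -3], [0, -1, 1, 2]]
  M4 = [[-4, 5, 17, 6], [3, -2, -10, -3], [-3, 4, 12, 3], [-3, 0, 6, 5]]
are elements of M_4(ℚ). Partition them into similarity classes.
3 classes: {M1, M2}, {M3}, {M4}

Characteristic polynomials: χ_{M1} = x^2(x - 4)^2, χ_{M2} = x^2(x - 4)^2, χ_{M3} = (x - 5)(x - 2)^3, χ_{M4} = (x - 5)(x - 2)^3.

{M1, M2}: invariant factors x, x(x - 4)^2.

{M3}: invariant factors (x - 5)(x - 2)^3.

{M4}: invariant factors x - 2, (x - 5)(x - 2)^2.

Matrices are similar if and only if their invariant-factor lists agree; the partition into similarity classes is {M1, M2}, {M3}, {M4}.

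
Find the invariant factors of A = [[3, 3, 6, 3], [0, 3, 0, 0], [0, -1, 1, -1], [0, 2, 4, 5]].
The Jordan structure of A has elementary divisors (x - 3)^2, (x - 3), (x - 3). Arranging the block sizes at each eigenvalue in decreasing order and taking row products gives the invariant factors.

Invariant factors (smallest first, each dividing the next): x - 3, x - 3, (x - 3)^2.

Check: the last factor (x - 3)^2 is the minimal polynomial, and the product (x - 3)^4 is the characteristic polynomial.

x - 3, x - 3, (x - 3)^2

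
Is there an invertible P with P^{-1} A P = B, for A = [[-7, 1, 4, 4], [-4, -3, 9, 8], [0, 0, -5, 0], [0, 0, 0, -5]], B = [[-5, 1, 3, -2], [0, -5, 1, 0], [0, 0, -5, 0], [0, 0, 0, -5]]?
Two matrices over a field are similar if and only if they have the same invariant factors.

Both A and B have characteristic polynomial (x + 5)^4 and minimal polynomial (x + 5)^3. Computing further, both have invariant factors x + 5, (x + 5)^3. Hence A and B are similar.

Yes.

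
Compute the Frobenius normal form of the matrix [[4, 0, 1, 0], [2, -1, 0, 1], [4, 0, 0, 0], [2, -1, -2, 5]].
R = [[0, 4, 0, 0], [1, 4, 0, 0], [0, 0, 0, 4], [0, 0, 1, 4]]

The invariant factors of A (the non-unit diagonal entries of the Smith normal form of xI - A over ℚ[x]) are x^2 - 4x - 4, x^2 - 4x - 4, each dividing the next. The characteristic polynomial is their product, (x^2 - 4x - 4)^2.

The rational canonical form is the block-diagonal matrix of companion matrices C(f_i):
R = [[0, 4, 0, 0], [1, 4, 0, 0], [0, 0, 0, 4], [0, 0, 1, 4]].

Note the characteristic polynomial does not split into linear factors over ℚ, so A has no Jordan form over ℚ; the rational canonical form exists over any field.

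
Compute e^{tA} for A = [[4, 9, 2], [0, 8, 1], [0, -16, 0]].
A has Jordan form J = [[4, 1, 0], [0, 4, 1], [0, 0, 4]] with A = PJP^{-1}, so e^{tA} = P e^{tJ} P^{-1}.

For a Jordan block J_k(λ), e^{tJ_k(λ)} = e^{λt} · (I + tN + t^2 N^2/2! + ... + t^{k-1} N^{k-1}/(k-1)!) where N is the nilpotent superdiagonal part.

Assembling the blocks and conjugating back gives the entries of e^{tA} as shown above.

e^{tA} = [[e^{4*t}, t*(2*t + 9)*e^{4*t}, t*(t + 4)*e^{4*t}/2], [0, (4*t + 1)*e^{4*t}, t*e^{4*t}], [0, -16*t*e^{4*t}, (1 - 4*t)*e^{4*t}]]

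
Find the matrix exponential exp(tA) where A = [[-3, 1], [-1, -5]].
A has Jordan form J = [[-4, 1], [0, -4]] with A = PJP^{-1}, so e^{tA} = P e^{tJ} P^{-1}.

For a Jordan block J_k(λ), e^{tJ_k(λ)} = e^{λt} · (I + tN + t^2 N^2/2! + ... + t^{k-1} N^{k-1}/(k-1)!) where N is the nilpotent superdiagonal part.

Assembling the blocks and conjugating back gives the entries of e^{tA} as shown above.

e^{tA} = [[(t + 1)*e^{-4*t}, t*e^{-4*t}], [-t*e^{-4*t}, (1 - t)*e^{-4*t}]]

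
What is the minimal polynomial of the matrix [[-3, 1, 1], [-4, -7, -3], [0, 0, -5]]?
m_A(x) = (x + 5)^3

The characteristic polynomial factors as (x + 5)^3. The minimal polynomial is ∏(x - λ)^{k_λ} where k_λ is the size of the largest Jordan block at λ.

For λ = -5: rank(A + 5I) = 2, and the largest Jordan block has size 3 (the smallest k with rank((A + 5I)^k) = rank((A + 5I)^(k+1))).

So m_A(x) = (x + 5)^3.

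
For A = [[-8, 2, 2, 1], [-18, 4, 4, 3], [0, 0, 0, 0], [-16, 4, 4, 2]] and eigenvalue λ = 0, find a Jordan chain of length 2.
v_1 = [[0, 0, 0, 1]]^T, v_2 = [[1, 3, 0, 2]]^T

We seek v_1 ∈ ker(A^2) \ ker(A), then set v_{i+1} = A v_i.

One such chain is v_1 = [[0, 0, 0, 1]]^T, v_2 = [[1, 3, 0, 2]]^T. Check: A v_2 = [[0, 0, 0, 0]]^T = 0.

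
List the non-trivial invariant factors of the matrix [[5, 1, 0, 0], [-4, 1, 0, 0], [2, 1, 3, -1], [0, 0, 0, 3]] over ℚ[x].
(x - 3)^2, (x - 3)^2

The Jordan structure of A has elementary divisors (x - 3)^2, (x - 3)^2. Arranging the block sizes at each eigenvalue in decreasing order and taking row products gives the invariant factors.

Invariant factors (smallest first, each dividing the next): (x - 3)^2, (x - 3)^2.

Check: the last factor (x - 3)^2 is the minimal polynomial, and the product (x - 3)^4 is the characteristic polynomial.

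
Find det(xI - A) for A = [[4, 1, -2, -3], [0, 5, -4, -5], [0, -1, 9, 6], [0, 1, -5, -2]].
xI - A = [[x - 4, -1, 2, 3], [0, x - 5, 4, 5], [0, 1, x - 9, -6], [0, -1, 5, x + 2]].

Expanding det(xI - A) along the first row:
det(xI - A) = + (x - 4)·det([[x - 5, 4, 5], [1, x - 9, -6], [-1, 5, x + 2]]) - (-1)·det([[0, 4, 5], [0, x - 9, -6], [0, 5, x + 2]]) + (2)·det([[0, x - 5, 5], [0, 1, -6], [0, -1, x + 2]]) - (3)·det([[0, x - 5, 4], [0, 1, x - 9], [0, -1, 5]]).

Evaluating gives χ_A(x) = x^4 - 16x^3 + 96x^2 - 256x + 256 = (x - 4)^4.

χ_A(x) = (x - 4)^4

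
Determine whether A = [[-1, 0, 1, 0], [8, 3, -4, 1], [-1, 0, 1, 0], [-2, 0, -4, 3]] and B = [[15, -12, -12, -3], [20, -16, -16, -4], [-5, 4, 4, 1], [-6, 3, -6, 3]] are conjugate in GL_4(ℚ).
No.

Both have characteristic polynomial x^2(x - 3)^2, but the minimal polynomial of A is x^2(x - 3)^2 while the minimal polynomial of B is x(x - 3)^2. The minimal polynomial is a similarity invariant, so A and B are not similar.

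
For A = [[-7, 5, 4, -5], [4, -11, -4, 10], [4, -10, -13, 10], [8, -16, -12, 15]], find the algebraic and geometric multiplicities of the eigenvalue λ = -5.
algebraic multiplicity 3, geometric multiplicity 2

The characteristic polynomial is (x + 1)(x + 5)^3, so the factor x + 5 appears with exponent 3: the algebraic multiplicity is 3.

rank(A + 5I) = 2, so the eigenspace has dimension 4 - 2 = 2: the geometric multiplicity is 2.

Since 2 < 3, A is not diagonalizable.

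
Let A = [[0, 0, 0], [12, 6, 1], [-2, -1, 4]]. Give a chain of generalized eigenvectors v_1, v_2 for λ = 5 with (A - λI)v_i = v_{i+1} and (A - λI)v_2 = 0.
We seek v_1 ∈ ker((A - 5I)^2) \ ker(A - 5I), then set v_{i+1} = (A - 5I) v_i.

One such chain is v_1 = [[0, 0, 1]]^T, v_2 = [[0, 1, -1]]^T. Check: (A - 5I) v_2 = [[0, 0, 0]]^T = 0.

v_1 = [[0, 0, 1]]^T, v_2 = [[0, 1, -1]]^T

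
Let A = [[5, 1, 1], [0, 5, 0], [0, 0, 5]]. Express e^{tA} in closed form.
e^{tA} = [[e^{5*t}, t*e^{5*t}, t*e^{5*t}], [0, e^{5*t}, 0], [0, 0, e^{5*t}]]

A has Jordan form J = [[5, 1, 0], [0, 5, 0], [0, 0, 5]] with A = PJP^{-1}, so e^{tA} = P e^{tJ} P^{-1}.

For a Jordan block J_k(λ), e^{tJ_k(λ)} = e^{λt} · (I + tN + t^2 N^2/2! + ... + t^{k-1} N^{k-1}/(k-1)!) where N is the nilpotent superdiagonal part.

Assembling the blocks and conjugating back gives the entries of e^{tA} as shown above.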